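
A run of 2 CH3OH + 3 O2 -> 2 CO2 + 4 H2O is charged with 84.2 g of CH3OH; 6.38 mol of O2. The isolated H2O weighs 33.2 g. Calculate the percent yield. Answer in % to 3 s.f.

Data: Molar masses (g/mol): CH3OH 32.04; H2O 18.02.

n(CH3OH) = 84.20 / 32.04 = 2.628 mol
n(O2) = 6.380 mol
n/ν for CH3OH = 2.628/2 = 1.314
n/ν for O2 = 6.380/3 = 2.127
Smallest n/ν is CH3OH → limiting reagent.
theoretical n(H2O) = (4/2) × 2.628 = 5.256 mol → 94.71 g
% yield = 33.2 / 94.71 × 100 = 35.05 %

35.1 %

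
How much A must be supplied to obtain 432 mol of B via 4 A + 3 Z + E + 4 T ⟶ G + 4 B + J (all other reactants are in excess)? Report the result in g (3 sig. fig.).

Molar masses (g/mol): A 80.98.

35000 g

n(B) = 432.0 mol
n(A) = (4/4) × 432.0 = 432.0 mol
mass = 432.0 × 80.98 = 34980 g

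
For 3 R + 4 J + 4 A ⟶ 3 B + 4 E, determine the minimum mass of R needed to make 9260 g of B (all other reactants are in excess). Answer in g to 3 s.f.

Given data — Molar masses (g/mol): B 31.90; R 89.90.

n(B) = 9260 / 31.90 = 290.3 mol
n(R) = (3/3) × 290.3 = 290.3 mol
mass = 290.3 × 89.90 = 26100 g

26100 g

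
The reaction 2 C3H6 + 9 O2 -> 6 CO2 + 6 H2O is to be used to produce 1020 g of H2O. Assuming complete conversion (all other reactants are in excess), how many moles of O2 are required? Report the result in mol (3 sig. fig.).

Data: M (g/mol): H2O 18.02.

n(H2O) = 1020 / 18.02 = 56.60 mol
n(O2) = (9/6) × 56.60 = 84.90 mol

84.9 mol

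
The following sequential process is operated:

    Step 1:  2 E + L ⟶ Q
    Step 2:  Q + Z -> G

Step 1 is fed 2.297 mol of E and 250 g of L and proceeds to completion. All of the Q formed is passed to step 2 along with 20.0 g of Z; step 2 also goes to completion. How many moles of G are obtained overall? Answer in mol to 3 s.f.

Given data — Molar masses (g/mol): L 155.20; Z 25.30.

0.791 mol

Step 1:
n(E) = 2.297 mol
n(L) = 250.0 / 155.20 = 1.611 mol
n/ν for E = 2.297/2 = 1.149
n/ν for L = 1.611/1 = 1.611
Smallest n/ν is E → limiting reagent.
n(Q) produced = (1/2) × 2.297 = 1.149 mol
Step 2:
n(Q) available = 1.149 mol
n(Z) = 20.00 / 25.30 = 0.7905 mol
n/ν for Q = 1.149/1 = 1.149
n/ν for Z = 0.7905/1 = 0.7905
Smallest n/ν is Z → limiting reagent.
n(G) = (1/1) × 0.7905 = 0.7905 mol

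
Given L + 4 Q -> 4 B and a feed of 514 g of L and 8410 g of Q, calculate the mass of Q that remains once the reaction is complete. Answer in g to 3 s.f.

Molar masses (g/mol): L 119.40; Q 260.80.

n(L) = 514.0 / 119.40 = 4.305 mol
n(Q) = 8410 / 260.80 = 32.25 mol
n/ν for L = 4.305/1 = 4.305
n/ν for Q = 32.25/4 = 8.063
Smallest n/ν is L → limiting reagent.
Q consumed = (4/1) × 4.305 = 17.22 mol
Q remaining = 32.25 − 17.22 = 15.03 mol
mass = 15.03 × 260.80 = 3920 g

3920 g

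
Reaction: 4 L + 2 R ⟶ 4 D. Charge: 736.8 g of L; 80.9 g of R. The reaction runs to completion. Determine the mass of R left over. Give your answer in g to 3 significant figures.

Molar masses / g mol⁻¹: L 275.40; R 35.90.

32.9 g

n(L) = 736.8 / 275.40 = 2.675 mol
n(R) = 80.90 / 35.90 = 2.253 mol
n/ν → L: 0.6688, R: 1.127; L is limiting.
R consumed = (2/4) × 2.675 = 1.338 mol
R remaining = 2.253 − 1.338 = 0.9150 mol
mass = 0.9150 × 35.90 = 32.85 g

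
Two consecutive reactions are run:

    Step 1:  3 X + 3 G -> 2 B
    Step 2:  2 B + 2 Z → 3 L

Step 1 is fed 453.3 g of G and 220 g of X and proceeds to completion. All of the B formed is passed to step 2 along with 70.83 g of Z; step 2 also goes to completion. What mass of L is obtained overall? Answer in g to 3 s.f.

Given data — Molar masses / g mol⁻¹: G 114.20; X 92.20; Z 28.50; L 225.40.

Step 1:
n(G) = 453.3 / 114.20 = 3.969 mol
n(X) = 220.0 / 92.20 = 2.386 mol
n/ν for G = 3.969/3 = 1.323
n/ν for X = 2.386/3 = 0.7953
Smallest n/ν is X → limiting reagent.
n(B) produced = (2/3) × 2.386 = 1.591 mol
Step 2:
n(B) available = 1.591 mol
n(Z) = 70.83 / 28.50 = 2.485 mol
n/ν for B = 1.591/2 = 0.7955
n/ν for Z = 2.485/2 = 1.243
Smallest n/ν is B → limiting reagent.
n(L) = (3/2) × 1.591 = 2.387 mol
mass = 2.387 × 225.40 = 538.0 g

538 g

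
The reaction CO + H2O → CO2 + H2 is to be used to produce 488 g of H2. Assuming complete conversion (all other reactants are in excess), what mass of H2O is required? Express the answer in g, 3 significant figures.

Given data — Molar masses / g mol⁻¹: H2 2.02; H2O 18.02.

n(H2) = 488 / 2.02 = 241.6 mol
n(H2O) = (1/1) × 241.6 = 241.6 mol
mass = 241.6 × 18.02 = 4354 g

4350 g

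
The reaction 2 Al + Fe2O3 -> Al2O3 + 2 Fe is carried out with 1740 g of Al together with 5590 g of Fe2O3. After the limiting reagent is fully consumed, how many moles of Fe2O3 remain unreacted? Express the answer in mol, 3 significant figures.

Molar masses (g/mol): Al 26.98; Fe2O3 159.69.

2.76 mol

n(Al) = 1740 / 26.98 = 64.49 mol
n(Fe2O3) = 5590 / 159.69 = 35.01 mol
n/ν for Al = 64.49/2 = 32.25
n/ν for Fe2O3 = 35.01/1 = 35.01
Smallest n/ν is Al → limiting reagent.
Fe2O3 consumed = (1/2) × 64.49 = 32.25 mol
Fe2O3 remaining = 35.01 − 32.25 = 2.760 mol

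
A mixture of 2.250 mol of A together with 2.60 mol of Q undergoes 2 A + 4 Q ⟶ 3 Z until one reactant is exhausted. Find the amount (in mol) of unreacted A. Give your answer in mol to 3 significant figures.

n(A) = 2.250 mol
n(Q) = 2.600 mol
n/ν for A = 2.250/2 = 1.125
n/ν for Q = 2.600/4 = 0.6500
Smallest n/ν is Q → limiting reagent.
A consumed = (2/4) × 2.600 = 1.300 mol
A remaining = 2.250 − 1.300 = 0.9500 mol

0.950 mol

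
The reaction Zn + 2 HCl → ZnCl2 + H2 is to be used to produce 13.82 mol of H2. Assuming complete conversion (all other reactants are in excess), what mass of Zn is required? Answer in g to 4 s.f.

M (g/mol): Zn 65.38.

903.6 g

n(H2) = 13.82 mol
n(Zn) = (1/1) × 13.82 = 13.82 mol
mass = 13.82 × 65.38 = 903.6 g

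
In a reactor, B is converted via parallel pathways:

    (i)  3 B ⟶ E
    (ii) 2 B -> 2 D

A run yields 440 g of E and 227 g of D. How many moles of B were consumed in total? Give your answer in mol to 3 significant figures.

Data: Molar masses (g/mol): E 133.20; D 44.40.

n(E) = 440 / 133.20 = 3.303 mol
n(D) = 227 / 44.40 = 5.113 mol
n(B) via (i) = (3/1)×3.303 = 9.909 mol
n(B) via (ii) = (2/2)×5.113 = 5.113 mol
total n(B) = 9.909 + 5.113 = 15.02 mol

15.0 mol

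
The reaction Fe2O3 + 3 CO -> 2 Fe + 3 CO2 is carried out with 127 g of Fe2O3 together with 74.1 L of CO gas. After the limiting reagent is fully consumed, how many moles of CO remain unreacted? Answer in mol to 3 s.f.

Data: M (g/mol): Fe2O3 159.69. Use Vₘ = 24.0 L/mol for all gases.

0.702 mol

n(Fe2O3) = 127.0 / 159.69 = 0.7953 mol
n(CO) = 74.10 / 24.0 = 3.088 mol
n/ν → Fe2O3: 0.7953, CO: 1.029; Fe2O3 is limiting.
CO consumed = (3/1) × 0.7953 = 2.386 mol
CO remaining = 3.088 − 2.386 = 0.7020 mol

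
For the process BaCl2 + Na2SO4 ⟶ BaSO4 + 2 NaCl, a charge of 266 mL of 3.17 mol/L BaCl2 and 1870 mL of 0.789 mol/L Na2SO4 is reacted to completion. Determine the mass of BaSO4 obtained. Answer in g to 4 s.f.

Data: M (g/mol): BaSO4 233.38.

196.8 g

n(BaCl2) = 3.17 × 266.0/1000 = 0.8432 mol
n(Na2SO4) = 0.789 × 1870/1000 = 1.475 mol
n/ν for BaCl2 = 0.8432/1 = 0.8432
n/ν for Na2SO4 = 1.475/1 = 1.475
Smallest n/ν is BaCl2 → limiting reagent.
n(BaSO4) = (1/1) × 0.8432 = 0.8432 mol
mass = 0.8432 × 233.38 = 196.8 g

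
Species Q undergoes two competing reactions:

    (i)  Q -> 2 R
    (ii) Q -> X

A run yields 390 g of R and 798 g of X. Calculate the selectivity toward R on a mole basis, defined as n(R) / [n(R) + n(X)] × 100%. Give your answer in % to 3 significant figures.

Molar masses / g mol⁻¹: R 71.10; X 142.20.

n(R) = 390 / 71.10 = 5.485 mol
n(X) = 798 / 142.20 = 5.612 mol
selectivity = 5.485/(5.485+5.612) × 100 = 49.43 %

49.4 %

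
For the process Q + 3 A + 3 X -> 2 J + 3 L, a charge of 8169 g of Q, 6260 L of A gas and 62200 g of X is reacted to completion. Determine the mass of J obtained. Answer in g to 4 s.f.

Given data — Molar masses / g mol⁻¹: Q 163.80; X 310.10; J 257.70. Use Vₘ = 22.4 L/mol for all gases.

25700 g

n(Q) = 8169 / 163.80 = 49.87 mol
n(A) = 6260 / 22.4 = 279.5 mol
n(X) = 62200 / 310.10 = 200.6 mol
n/ν for Q = 49.87/1 = 49.87
n/ν for A = 279.5/3 = 93.17
n/ν for X = 200.6/3 = 66.87
Smallest n/ν is Q → limiting reagent.
n(J) = (2/1) × 49.87 = 99.74 mol
mass = 99.74 × 257.70 = 25700 g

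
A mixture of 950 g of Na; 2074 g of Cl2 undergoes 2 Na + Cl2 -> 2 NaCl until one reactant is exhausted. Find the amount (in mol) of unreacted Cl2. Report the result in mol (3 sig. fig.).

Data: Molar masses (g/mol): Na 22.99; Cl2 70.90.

8.59 mol

n(Na) = 950.0 / 22.99 = 41.32 mol
n(Cl2) = 2074 / 70.90 = 29.25 mol
n/ν → Na: 20.66, Cl2: 29.25; Na is limiting.
Cl2 consumed = (1/2) × 41.32 = 20.66 mol
Cl2 remaining = 29.25 − 20.66 = 8.590 mol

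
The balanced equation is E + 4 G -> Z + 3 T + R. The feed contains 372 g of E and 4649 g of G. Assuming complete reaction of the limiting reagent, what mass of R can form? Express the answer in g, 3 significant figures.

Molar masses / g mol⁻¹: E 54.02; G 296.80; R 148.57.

582 g

n(E) = 372.0 / 54.02 = 6.886 mol
n(G) = 4649 / 296.80 = 15.66 mol
n/ν for E = 6.886/1 = 6.886
n/ν for G = 15.66/4 = 3.915
Smallest n/ν is G → limiting reagent.
n(R) = (1/4) × 15.66 = 3.915 mol
mass = 3.915 × 148.57 = 581.7 g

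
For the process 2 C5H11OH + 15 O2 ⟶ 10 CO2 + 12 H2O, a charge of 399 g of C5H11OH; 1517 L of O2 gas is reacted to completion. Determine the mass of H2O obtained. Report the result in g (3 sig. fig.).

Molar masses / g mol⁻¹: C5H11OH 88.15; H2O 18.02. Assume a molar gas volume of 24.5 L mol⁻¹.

n(C5H11OH) = 399.0 / 88.15 = 4.526 mol
n(O2) = 1517 / 24.5 = 61.92 mol
n/ν for C5H11OH = 4.526/2 = 2.263
n/ν for O2 = 61.92/15 = 4.128
Smallest n/ν is C5H11OH → limiting reagent.
n(H2O) = (12/2) × 4.526 = 27.16 mol
mass = 27.16 × 18.02 = 489.4 g

489 g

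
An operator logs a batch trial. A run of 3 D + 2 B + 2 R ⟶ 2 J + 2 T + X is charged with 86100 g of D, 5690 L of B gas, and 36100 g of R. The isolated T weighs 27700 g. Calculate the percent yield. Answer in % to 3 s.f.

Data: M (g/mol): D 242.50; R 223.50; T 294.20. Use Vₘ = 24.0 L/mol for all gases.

58.3 %

n(D) = 86100 / 242.50 = 355.1 mol
n(B) = 5690 / 24.0 = 237.1 mol
n(R) = 36100 / 223.50 = 161.5 mol
n/ν → D: 118.4, B: 118.6, R: 80.75; R is limiting.
theoretical n(T) = (2/2) × 161.5 = 161.5 mol → 47510 g
% yield = 27700 / 47510 × 100 = 58.30 %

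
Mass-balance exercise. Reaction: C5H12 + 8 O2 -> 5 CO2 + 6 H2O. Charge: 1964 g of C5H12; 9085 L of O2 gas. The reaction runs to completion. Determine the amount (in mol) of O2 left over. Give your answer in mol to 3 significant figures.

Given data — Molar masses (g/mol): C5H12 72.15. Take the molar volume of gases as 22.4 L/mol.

n(C5H12) = 1964 / 72.15 = 27.22 mol
n(O2) = 9085 / 22.4 = 405.6 mol
n/ν for C5H12 = 27.22/1 = 27.22
n/ν for O2 = 405.6/8 = 50.70
Smallest n/ν is C5H12 → limiting reagent.
O2 consumed = (8/1) × 27.22 = 217.8 mol
O2 remaining = 405.6 − 217.8 = 187.8 mol

188 mol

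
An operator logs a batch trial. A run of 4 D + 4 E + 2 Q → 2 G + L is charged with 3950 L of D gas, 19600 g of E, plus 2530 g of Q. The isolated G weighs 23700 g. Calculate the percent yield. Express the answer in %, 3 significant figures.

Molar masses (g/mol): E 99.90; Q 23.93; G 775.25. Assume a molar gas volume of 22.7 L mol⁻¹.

n(D) = 3950 / 22.7 = 174.0 mol
n(E) = 19600 / 99.90 = 196.2 mol
n(Q) = 2530 / 23.93 = 105.7 mol
n/ν → D: 43.50, E: 49.05, Q: 52.85; D is limiting.
theoretical n(G) = (2/4) × 174.0 = 87.00 mol → 67450 g
% yield = 23700 / 67450 × 100 = 35.14 %

35.1 %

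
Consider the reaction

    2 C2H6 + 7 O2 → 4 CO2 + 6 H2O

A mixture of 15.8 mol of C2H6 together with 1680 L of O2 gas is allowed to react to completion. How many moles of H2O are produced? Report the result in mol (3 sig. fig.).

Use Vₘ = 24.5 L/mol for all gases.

47.4 mol

n(C2H6) = 15.80 mol
n(O2) = 1680 / 24.5 = 68.57 mol
n/ν for C2H6 = 15.80/2 = 7.900
n/ν for O2 = 68.57/7 = 9.796
Smallest n/ν is C2H6 → limiting reagent.
n(H2O) = (6/2) × 15.80 = 47.40 mol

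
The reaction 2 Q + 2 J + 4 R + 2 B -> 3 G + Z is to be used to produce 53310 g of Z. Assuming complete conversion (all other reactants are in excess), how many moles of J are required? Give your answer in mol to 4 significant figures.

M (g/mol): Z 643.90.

n(Z) = 53310 / 643.90 = 82.79 mol
n(J) = (2/1) × 82.79 = 165.6 mol

165.6 mol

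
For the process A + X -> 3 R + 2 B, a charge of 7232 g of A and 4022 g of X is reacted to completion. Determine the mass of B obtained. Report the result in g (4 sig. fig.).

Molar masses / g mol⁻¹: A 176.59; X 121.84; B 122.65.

8097 g

n(A) = 7232 / 176.59 = 40.95 mol
n(X) = 4022 / 121.84 = 33.01 mol
n/ν → A: 40.95, X: 33.01; X is limiting.
n(B) = (2/1) × 33.01 = 66.02 mol
mass = 66.02 × 122.65 = 8097 g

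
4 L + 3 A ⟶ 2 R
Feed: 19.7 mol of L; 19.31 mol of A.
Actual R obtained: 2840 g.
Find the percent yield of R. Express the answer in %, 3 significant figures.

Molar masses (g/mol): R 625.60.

n(L) = 19.70 mol
n(A) = 19.31 mol
n/ν → L: 4.925, A: 6.437; L is limiting.
theoretical n(R) = (2/4) × 19.70 = 9.850 mol → 6162 g
% yield = 2840 / 6162 × 100 = 46.09 %

46.1 %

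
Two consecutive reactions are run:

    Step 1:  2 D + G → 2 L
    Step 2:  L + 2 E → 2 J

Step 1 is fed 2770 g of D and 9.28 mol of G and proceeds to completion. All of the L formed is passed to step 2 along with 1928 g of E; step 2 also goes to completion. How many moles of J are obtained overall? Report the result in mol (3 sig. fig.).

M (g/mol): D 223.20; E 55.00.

24.8 mol

Step 1:
n(D) = 2770 / 223.20 = 12.41 mol
n(G) = 9.280 mol
n/ν → D: 6.205, G: 9.280; D is limiting.
n(L) produced = (2/2) × 12.41 = 12.41 mol
Step 2:
n(L) available = 12.41 mol
n(E) = 1928 / 55.00 = 35.05 mol
n/ν → L: 12.41, E: 17.53; L is limiting.
n(J) = (2/1) × 12.41 = 24.82 mol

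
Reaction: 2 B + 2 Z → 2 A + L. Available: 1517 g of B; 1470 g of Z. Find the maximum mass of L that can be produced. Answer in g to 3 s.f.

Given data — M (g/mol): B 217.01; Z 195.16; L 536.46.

n(B) = 1517 / 217.01 = 6.990 mol
n(Z) = 1470 / 195.16 = 7.532 mol
n/ν for B = 6.990/2 = 3.495
n/ν for Z = 7.532/2 = 3.766
Smallest n/ν is B → limiting reagent.
n(L) = (1/2) × 6.990 = 3.495 mol
mass = 3.495 × 536.46 = 1875 g

1880 g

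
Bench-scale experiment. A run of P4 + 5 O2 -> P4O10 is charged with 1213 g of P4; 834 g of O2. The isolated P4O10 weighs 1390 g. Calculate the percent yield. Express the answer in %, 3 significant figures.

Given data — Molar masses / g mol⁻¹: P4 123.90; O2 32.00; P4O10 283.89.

n(P4) = 1213 / 123.90 = 9.790 mol
n(O2) = 834.0 / 32.00 = 26.06 mol
n/ν for P4 = 9.790/1 = 9.790
n/ν for O2 = 26.06/5 = 5.212
Smallest n/ν is O2 → limiting reagent.
theoretical n(P4O10) = (1/5) × 26.06 = 5.212 mol → 1480 g
% yield = 1390 / 1480 × 100 = 93.92 %

93.9 %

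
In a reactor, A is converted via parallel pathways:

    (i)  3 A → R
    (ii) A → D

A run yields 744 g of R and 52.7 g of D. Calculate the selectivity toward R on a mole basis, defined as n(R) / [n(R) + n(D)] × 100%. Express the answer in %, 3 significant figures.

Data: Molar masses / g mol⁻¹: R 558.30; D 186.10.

82.5 %

n(R) = 744 / 558.30 = 1.333 mol
n(D) = 52.7 / 186.10 = 0.2832 mol
selectivity = 1.333/(1.333+0.2832) × 100 = 82.48 %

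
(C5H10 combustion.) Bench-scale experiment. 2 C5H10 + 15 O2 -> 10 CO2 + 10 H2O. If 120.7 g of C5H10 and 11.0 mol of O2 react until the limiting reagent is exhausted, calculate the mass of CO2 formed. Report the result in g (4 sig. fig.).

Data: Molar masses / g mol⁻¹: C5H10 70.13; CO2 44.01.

n(C5H10) = 120.7 / 70.13 = 1.721 mol
n(O2) = 11.00 mol
n/ν for C5H10 = 1.721/2 = 0.8605
n/ν for O2 = 11.00/15 = 0.7333
Smallest n/ν is O2 → limiting reagent.
n(CO2) = (10/15) × 11.00 = 7.333 mol
mass = 7.333 × 44.01 = 322.7 g

322.7 g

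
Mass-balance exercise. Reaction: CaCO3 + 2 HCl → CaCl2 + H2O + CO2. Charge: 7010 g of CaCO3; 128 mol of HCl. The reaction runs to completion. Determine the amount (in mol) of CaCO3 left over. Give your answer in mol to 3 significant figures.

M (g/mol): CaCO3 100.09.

6.04 mol

n(CaCO3) = 7010 / 100.09 = 70.04 mol
n(HCl) = 128.0 mol
n/ν → CaCO3: 70.04, HCl: 64.00; HCl is limiting.
CaCO3 consumed = (1/2) × 128.0 = 64.00 mol
CaCO3 remaining = 70.04 − 64.00 = 6.040 mol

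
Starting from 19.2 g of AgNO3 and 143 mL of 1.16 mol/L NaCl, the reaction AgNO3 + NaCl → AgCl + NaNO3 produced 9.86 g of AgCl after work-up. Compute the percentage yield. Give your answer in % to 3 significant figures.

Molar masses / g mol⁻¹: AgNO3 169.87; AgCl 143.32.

n(AgNO3) = 19.20 / 169.87 = 0.1130 mol
n(NaCl) = 1.16 × 143.0/1000 = 0.1659 mol
n/ν for AgNO3 = 0.1130/1 = 0.1130
n/ν for NaCl = 0.1659/1 = 0.1659
Smallest n/ν is AgNO3 → limiting reagent.
theoretical n(AgCl) = (1/1) × 0.1130 = 0.1130 mol → 16.20 g
% yield = 9.86 / 16.20 × 100 = 60.86 %

60.9 %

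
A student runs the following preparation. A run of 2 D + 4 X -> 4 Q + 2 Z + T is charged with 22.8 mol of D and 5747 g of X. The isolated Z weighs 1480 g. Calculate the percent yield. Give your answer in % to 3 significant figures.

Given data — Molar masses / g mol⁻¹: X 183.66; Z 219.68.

n(D) = 22.80 mol
n(X) = 5747 / 183.66 = 31.29 mol
n/ν for D = 22.80/2 = 11.40
n/ν for X = 31.29/4 = 7.823
Smallest n/ν is X → limiting reagent.
theoretical n(Z) = (2/4) × 31.29 = 15.65 mol → 3438 g
% yield = 1480 / 3438 × 100 = 43.05 %

43.1 %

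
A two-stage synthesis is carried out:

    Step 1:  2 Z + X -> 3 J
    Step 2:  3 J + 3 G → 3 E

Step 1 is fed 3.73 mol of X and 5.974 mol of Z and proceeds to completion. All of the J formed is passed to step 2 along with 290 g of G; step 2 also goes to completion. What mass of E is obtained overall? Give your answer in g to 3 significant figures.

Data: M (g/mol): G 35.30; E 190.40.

Step 1:
n(X) = 3.730 mol
n(Z) = 5.974 mol
n/ν for X = 3.730/1 = 3.730
n/ν for Z = 5.974/2 = 2.987
Smallest n/ν is Z → limiting reagent.
n(J) produced = (3/2) × 5.974 = 8.961 mol
Step 2:
n(J) available = 8.961 mol
n(G) = 290.0 / 35.30 = 8.215 mol
n/ν for J = 8.961/3 = 2.987
n/ν for G = 8.215/3 = 2.738
Smallest n/ν is G → limiting reagent.
n(E) = (3/3) × 8.215 = 8.215 mol
mass = 8.215 × 190.40 = 1564 g

1560 g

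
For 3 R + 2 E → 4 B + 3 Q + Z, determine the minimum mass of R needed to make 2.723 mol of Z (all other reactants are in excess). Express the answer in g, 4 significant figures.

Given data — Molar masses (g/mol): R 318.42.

n(Z) = 2.723 mol
n(R) = (3/1) × 2.723 = 8.169 mol
mass = 8.169 × 318.42 = 2601 g

2601 g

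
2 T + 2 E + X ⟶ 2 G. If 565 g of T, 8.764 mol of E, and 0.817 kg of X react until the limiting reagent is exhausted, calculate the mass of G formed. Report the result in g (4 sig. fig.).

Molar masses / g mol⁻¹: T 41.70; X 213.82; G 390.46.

n(T) = 565.0 / 41.70 = 13.55 mol
n(E) = 8.764 mol
n(X) = 0.8170×1000 / 213.82 = 3.821 mol
n/ν → T: 6.775, E: 4.382, X: 3.821; X is limiting.
n(G) = (2/1) × 3.821 = 7.642 mol
mass = 7.642 × 390.46 = 2984 g

2984 g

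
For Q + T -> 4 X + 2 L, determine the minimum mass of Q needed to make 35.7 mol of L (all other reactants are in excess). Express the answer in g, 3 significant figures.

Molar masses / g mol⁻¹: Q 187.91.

n(L) = 35.70 mol
n(Q) = (1/2) × 35.70 = 17.85 mol
mass = 17.85 × 187.91 = 3354 g

3350 g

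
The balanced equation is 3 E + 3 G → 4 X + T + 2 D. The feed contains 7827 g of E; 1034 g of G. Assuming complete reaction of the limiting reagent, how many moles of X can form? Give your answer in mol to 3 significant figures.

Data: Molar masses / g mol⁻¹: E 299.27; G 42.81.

32.2 mol

n(E) = 7827 / 299.27 = 26.15 mol
n(G) = 1034 / 42.81 = 24.15 mol
n/ν → E: 8.717, G: 8.050; G is limiting.
n(X) = (4/3) × 24.15 = 32.20 mol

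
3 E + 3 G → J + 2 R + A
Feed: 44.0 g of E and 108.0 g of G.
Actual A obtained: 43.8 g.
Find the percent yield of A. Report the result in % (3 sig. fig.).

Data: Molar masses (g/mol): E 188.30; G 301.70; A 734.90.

76.5 %

n(E) = 44.00 / 188.30 = 0.2337 mol
n(G) = 108.0 / 301.70 = 0.3580 mol
n/ν → E: 0.07790, G: 0.1193; E is limiting.
theoretical n(A) = (1/3) × 0.2337 = 0.07790 mol → 57.25 g
% yield = 43.8 / 57.25 × 100 = 76.51 %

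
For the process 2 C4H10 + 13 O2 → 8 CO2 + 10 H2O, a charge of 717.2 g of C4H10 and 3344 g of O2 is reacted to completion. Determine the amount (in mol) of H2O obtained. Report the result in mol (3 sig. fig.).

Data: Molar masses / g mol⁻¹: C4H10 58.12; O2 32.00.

n(C4H10) = 717.2 / 58.12 = 12.34 mol
n(O2) = 3344 / 32.00 = 104.5 mol
n/ν for C4H10 = 12.34/2 = 6.170
n/ν for O2 = 104.5/13 = 8.038
Smallest n/ν is C4H10 → limiting reagent.
n(H2O) = (10/2) × 12.34 = 61.70 mol

61.7 mol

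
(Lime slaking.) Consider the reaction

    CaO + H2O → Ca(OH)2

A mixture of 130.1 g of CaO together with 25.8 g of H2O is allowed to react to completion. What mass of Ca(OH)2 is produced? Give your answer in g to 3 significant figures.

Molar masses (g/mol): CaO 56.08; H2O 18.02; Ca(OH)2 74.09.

106 g

n(CaO) = 130.1 / 56.08 = 2.320 mol
n(H2O) = 25.80 / 18.02 = 1.432 mol
n/ν for CaO = 2.320/1 = 2.320
n/ν for H2O = 1.432/1 = 1.432
Smallest n/ν is H2O → limiting reagent.
n(Ca(OH)2) = (1/1) × 1.432 = 1.432 mol
mass = 1.432 × 74.09 = 106.1 g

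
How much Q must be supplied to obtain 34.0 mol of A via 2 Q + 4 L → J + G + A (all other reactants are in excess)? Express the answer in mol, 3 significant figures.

68.0 mol

n(A) = 34.00 mol
n(Q) = (2/1) × 34.00 = 68.00 mol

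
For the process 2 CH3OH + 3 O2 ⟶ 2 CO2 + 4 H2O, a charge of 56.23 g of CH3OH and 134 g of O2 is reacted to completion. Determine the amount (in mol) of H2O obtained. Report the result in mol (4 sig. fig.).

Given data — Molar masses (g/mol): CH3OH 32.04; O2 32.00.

3.510 mol

n(CH3OH) = 56.23 / 32.04 = 1.755 mol
n(O2) = 134.0 / 32.00 = 4.188 mol
n/ν → CH3OH: 0.8775, O2: 1.396; CH3OH is limiting.
n(H2O) = (4/2) × 1.755 = 3.510 mol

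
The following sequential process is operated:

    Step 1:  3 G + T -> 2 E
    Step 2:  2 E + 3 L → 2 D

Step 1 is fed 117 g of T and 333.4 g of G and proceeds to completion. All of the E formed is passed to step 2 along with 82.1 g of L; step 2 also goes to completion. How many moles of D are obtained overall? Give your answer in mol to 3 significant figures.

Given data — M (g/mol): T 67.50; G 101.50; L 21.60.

Step 1:
n(T) = 117.0 / 67.50 = 1.733 mol
n(G) = 333.4 / 101.50 = 3.285 mol
n/ν for T = 1.733/1 = 1.733
n/ν for G = 3.285/3 = 1.095
Smallest n/ν is G → limiting reagent.
n(E) produced = (2/3) × 3.285 = 2.190 mol
Step 2:
n(E) available = 2.190 mol
n(L) = 82.10 / 21.60 = 3.801 mol
n/ν for E = 2.190/2 = 1.095
n/ν for L = 3.801/3 = 1.267
Smallest n/ν is E → limiting reagent.
n(D) = (2/2) × 2.190 = 2.190 mol

2.19 mol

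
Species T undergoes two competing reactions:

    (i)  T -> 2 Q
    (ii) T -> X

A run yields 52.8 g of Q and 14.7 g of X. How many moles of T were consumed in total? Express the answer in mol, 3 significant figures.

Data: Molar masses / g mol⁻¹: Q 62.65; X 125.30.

0.539 mol

n(Q) = 52.8 / 62.65 = 0.8428 mol
n(X) = 14.7 / 125.30 = 0.1173 mol
n(T) via (i) = (1/2)×0.8428 = 0.4214 mol
n(T) via (ii) = (1/1)×0.1173 = 0.1173 mol
total n(T) = 0.4214 + 0.1173 = 0.5387 mol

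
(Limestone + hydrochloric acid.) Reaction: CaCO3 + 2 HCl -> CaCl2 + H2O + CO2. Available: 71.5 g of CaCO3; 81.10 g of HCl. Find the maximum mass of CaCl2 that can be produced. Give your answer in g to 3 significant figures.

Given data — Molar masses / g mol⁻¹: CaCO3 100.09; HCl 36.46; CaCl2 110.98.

79.3 g

n(CaCO3) = 71.50 / 100.09 = 0.7144 mol
n(HCl) = 81.10 / 36.46 = 2.224 mol
n/ν for CaCO3 = 0.7144/1 = 0.7144
n/ν for HCl = 2.224/2 = 1.112
Smallest n/ν is CaCO3 → limiting reagent.
n(CaCl2) = (1/1) × 0.7144 = 0.7144 mol
mass = 0.7144 × 110.98 = 79.28 g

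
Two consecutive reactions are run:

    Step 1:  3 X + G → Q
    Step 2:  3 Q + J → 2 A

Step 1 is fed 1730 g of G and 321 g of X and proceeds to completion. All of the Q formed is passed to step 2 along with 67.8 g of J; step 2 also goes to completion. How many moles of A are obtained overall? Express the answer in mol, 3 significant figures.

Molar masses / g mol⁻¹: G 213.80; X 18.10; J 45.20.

3.00 mol

Step 1:
n(G) = 1730 / 213.80 = 8.092 mol
n(X) = 321.0 / 18.10 = 17.73 mol
n/ν → G: 8.092, X: 5.910; X is limiting.
n(Q) produced = (1/3) × 17.73 = 5.910 mol
Step 2:
n(Q) available = 5.910 mol
n(J) = 67.80 / 45.20 = 1.500 mol
n/ν → Q: 1.970, J: 1.500; J is limiting.
n(A) = (2/1) × 1.500 = 3.000 mol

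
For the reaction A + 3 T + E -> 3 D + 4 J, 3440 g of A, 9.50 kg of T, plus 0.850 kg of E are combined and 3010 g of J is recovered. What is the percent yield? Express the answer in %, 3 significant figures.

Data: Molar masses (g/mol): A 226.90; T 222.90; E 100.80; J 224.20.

39.8 %

n(A) = 3440 / 226.90 = 15.16 mol
n(T) = 9.500×1000 / 222.90 = 42.62 mol
n(E) = 0.8500×1000 / 100.80 = 8.433 mol
n/ν for A = 15.16/1 = 15.16
n/ν for T = 42.62/3 = 14.21
n/ν for E = 8.433/1 = 8.433
Smallest n/ν is E → limiting reagent.
theoretical n(J) = (4/1) × 8.433 = 33.73 mol → 7562 g
% yield = 3010 / 7562 × 100 = 39.80 %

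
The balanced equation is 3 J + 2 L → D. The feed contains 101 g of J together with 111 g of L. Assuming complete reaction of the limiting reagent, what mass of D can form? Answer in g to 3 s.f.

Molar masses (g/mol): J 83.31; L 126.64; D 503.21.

203 g

n(J) = 101.0 / 83.31 = 1.212 mol
n(L) = 111.0 / 126.64 = 0.8765 mol
n/ν → J: 0.4040, L: 0.4383; J is limiting.
n(D) = (1/3) × 1.212 = 0.4040 mol
mass = 0.4040 × 503.21 = 203.3 g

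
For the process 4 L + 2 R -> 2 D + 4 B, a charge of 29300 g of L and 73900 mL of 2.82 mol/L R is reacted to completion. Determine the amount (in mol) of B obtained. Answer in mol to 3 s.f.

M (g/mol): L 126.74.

231 mol

n(L) = 29300 / 126.74 = 231.2 mol
n(R) = 2.82 × 73900/1000 = 208.4 mol
n/ν → L: 57.80, R: 104.2; L is limiting.
n(B) = (4/4) × 231.2 = 231.2 mol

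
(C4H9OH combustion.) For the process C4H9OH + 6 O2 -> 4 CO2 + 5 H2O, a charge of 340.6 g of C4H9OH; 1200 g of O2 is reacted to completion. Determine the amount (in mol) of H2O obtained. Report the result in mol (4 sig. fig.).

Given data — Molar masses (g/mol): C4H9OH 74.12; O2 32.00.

22.98 mol

n(C4H9OH) = 340.6 / 74.12 = 4.595 mol
n(O2) = 1200 / 32.00 = 37.50 mol
n/ν → C4H9OH: 4.595, O2: 6.250; C4H9OH is limiting.
n(H2O) = (5/1) × 4.595 = 22.98 mol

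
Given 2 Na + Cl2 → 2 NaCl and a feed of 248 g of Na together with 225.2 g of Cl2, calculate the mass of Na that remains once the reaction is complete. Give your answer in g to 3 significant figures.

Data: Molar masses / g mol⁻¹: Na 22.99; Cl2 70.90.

n(Na) = 248.0 / 22.99 = 10.79 mol
n(Cl2) = 225.2 / 70.90 = 3.176 mol
n/ν for Na = 10.79/2 = 5.395
n/ν for Cl2 = 3.176/1 = 3.176
Smallest n/ν is Cl2 → limiting reagent.
Na consumed = (2/1) × 3.176 = 6.352 mol
Na remaining = 10.79 − 6.352 = 4.438 mol
mass = 4.438 × 22.99 = 102.0 g

102 g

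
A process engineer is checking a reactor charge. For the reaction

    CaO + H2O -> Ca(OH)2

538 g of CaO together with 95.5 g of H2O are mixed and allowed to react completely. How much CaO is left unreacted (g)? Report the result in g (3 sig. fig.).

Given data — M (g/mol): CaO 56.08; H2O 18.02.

n(CaO) = 538.0 / 56.08 = 9.593 mol
n(H2O) = 95.50 / 18.02 = 5.300 mol
n/ν → CaO: 9.593, H2O: 5.300; H2O is limiting.
CaO consumed = (1/1) × 5.300 = 5.300 mol
CaO remaining = 9.593 − 5.300 = 4.293 mol
mass = 4.293 × 56.08 = 240.8 g

241 g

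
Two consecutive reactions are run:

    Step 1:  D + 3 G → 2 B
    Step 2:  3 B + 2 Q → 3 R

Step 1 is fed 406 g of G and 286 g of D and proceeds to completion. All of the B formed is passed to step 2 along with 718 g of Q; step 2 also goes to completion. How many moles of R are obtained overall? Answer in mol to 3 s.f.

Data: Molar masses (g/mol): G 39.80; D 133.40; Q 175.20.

Step 1:
n(G) = 406.0 / 39.80 = 10.20 mol
n(D) = 286.0 / 133.40 = 2.144 mol
n/ν → G: 3.400, D: 2.144; D is limiting.
n(B) produced = (2/1) × 2.144 = 4.288 mol
Step 2:
n(B) available = 4.288 mol
n(Q) = 718.0 / 175.20 = 4.098 mol
n/ν → B: 1.429, Q: 2.049; B is limiting.
n(R) = (3/3) × 4.288 = 4.288 mol

4.29 mol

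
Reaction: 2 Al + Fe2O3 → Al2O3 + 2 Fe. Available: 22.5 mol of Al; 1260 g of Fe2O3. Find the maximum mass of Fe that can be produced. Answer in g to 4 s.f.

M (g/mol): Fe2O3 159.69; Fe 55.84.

n(Al) = 22.50 mol
n(Fe2O3) = 1260 / 159.69 = 7.890 mol
n/ν for Al = 22.50/2 = 11.25
n/ν for Fe2O3 = 7.890/1 = 7.890
Smallest n/ν is Fe2O3 → limiting reagent.
n(Fe) = (2/1) × 7.890 = 15.78 mol
mass = 15.78 × 55.84 = 881.2 g

881.2 g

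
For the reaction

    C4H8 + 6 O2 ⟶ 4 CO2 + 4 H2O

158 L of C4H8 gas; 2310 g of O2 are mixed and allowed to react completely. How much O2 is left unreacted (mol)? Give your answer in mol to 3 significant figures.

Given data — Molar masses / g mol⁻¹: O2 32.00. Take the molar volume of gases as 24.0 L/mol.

n(C4H8) = 158.0 / 24.0 = 6.583 mol
n(O2) = 2310 / 32.00 = 72.19 mol
n/ν → C4H8: 6.583, O2: 12.03; C4H8 is limiting.
O2 consumed = (6/1) × 6.583 = 39.50 mol
O2 remaining = 72.19 − 39.50 = 32.69 mol

32.7 mol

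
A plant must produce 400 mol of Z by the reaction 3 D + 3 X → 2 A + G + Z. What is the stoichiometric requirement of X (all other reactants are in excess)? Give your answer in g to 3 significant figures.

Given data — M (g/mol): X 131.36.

n(Z) = 400.0 mol
n(X) = (3/1) × 400.0 = 1200 mol
mass = 1200 × 131.36 = 157600 g

158000 g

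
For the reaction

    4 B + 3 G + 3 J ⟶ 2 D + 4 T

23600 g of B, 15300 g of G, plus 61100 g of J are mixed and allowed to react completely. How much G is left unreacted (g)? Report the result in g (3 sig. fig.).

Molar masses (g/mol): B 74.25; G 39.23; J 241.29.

n(B) = 23600 / 74.25 = 317.8 mol
n(G) = 15300 / 39.23 = 390.0 mol
n(J) = 61100 / 241.29 = 253.2 mol
n/ν → B: 79.45, G: 130.0, J: 84.40; B is limiting.
G consumed = (3/4) × 317.8 = 238.4 mol
G remaining = 390.0 − 238.4 = 151.6 mol
mass = 151.6 × 39.23 = 5947 g

5950 g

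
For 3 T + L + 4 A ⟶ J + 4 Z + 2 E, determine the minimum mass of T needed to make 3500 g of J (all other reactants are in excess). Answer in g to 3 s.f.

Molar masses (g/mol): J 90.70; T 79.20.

n(J) = 3500 / 90.70 = 38.59 mol
n(T) = (3/1) × 38.59 = 115.8 mol
mass = 115.8 × 79.20 = 9171 g

9170 g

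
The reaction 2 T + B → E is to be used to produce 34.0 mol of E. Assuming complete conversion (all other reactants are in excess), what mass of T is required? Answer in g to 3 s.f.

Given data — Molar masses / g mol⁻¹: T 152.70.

n(E) = 34.00 mol
n(T) = (2/1) × 34.00 = 68.00 mol
mass = 68.00 × 152.70 = 10380 g

10400 g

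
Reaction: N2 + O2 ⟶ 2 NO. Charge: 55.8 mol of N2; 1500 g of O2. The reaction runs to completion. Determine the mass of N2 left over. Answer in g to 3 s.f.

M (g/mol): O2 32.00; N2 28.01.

250 g

n(N2) = 55.80 mol
n(O2) = 1500 / 32.00 = 46.88 mol
n/ν → N2: 55.80, O2: 46.88; O2 is limiting.
N2 consumed = (1/1) × 46.88 = 46.88 mol
N2 remaining = 55.80 − 46.88 = 8.920 mol
mass = 8.920 × 28.01 = 249.8 g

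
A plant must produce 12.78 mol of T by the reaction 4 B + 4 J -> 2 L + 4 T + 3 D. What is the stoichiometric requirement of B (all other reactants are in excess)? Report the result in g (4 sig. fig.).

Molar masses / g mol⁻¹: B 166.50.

n(T) = 12.78 mol
n(B) = (4/4) × 12.78 = 12.78 mol
mass = 12.78 × 166.50 = 2128 g

2128 g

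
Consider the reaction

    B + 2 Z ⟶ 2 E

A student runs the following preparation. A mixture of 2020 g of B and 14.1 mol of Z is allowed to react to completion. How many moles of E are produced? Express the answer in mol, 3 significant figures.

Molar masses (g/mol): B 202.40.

14.1 mol

n(B) = 2020 / 202.40 = 9.980 mol
n(Z) = 14.10 mol
n/ν for B = 9.980/1 = 9.980
n/ν for Z = 14.10/2 = 7.050
Smallest n/ν is Z → limiting reagent.
n(E) = (2/2) × 14.10 = 14.10 mol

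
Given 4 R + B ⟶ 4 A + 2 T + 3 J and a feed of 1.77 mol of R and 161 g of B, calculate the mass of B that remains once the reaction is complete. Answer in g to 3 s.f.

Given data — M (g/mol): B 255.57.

n(R) = 1.770 mol
n(B) = 161.0 / 255.57 = 0.6300 mol
n/ν for R = 1.770/4 = 0.4425
n/ν for B = 0.6300/1 = 0.6300
Smallest n/ν is R → limiting reagent.
B consumed = (1/4) × 1.770 = 0.4425 mol
B remaining = 0.6300 − 0.4425 = 0.1875 mol
mass = 0.1875 × 255.57 = 47.92 g

47.9 g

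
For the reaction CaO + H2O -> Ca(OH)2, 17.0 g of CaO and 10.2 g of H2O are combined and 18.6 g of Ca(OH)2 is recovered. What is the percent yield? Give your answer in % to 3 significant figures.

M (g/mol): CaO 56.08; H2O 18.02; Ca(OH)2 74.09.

n(CaO) = 17.00 / 56.08 = 0.3031 mol
n(H2O) = 10.20 / 18.02 = 0.5660 mol
n/ν → CaO: 0.3031, H2O: 0.5660; CaO is limiting.
theoretical n(Ca(OH)2) = (1/1) × 0.3031 = 0.3031 mol → 22.46 g
% yield = 18.6 / 22.46 × 100 = 82.81 %

82.8 %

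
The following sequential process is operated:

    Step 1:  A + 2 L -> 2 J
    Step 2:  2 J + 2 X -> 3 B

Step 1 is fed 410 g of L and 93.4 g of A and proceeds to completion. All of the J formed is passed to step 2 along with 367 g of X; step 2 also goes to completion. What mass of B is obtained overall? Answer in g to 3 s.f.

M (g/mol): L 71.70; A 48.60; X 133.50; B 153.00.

Step 1:
n(L) = 410.0 / 71.70 = 5.718 mol
n(A) = 93.40 / 48.60 = 1.922 mol
n/ν for L = 5.718/2 = 2.859
n/ν for A = 1.922/1 = 1.922
Smallest n/ν is A → limiting reagent.
n(J) produced = (2/1) × 1.922 = 3.844 mol
Step 2:
n(J) available = 3.844 mol
n(X) = 367.0 / 133.50 = 2.749 mol
n/ν for J = 3.844/2 = 1.922
n/ν for X = 2.749/2 = 1.375
Smallest n/ν is X → limiting reagent.
n(B) = (3/2) × 2.749 = 4.124 mol
mass = 4.124 × 153.00 = 631.0 g

631 g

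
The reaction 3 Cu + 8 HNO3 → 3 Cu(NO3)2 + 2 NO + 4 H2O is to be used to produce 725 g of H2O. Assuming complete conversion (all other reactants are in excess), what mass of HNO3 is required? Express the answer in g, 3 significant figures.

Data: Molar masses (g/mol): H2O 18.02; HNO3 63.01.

n(H2O) = 725 / 18.02 = 40.23 mol
n(HNO3) = (8/4) × 40.23 = 80.46 mol
mass = 80.46 × 63.01 = 5070 g

5070 g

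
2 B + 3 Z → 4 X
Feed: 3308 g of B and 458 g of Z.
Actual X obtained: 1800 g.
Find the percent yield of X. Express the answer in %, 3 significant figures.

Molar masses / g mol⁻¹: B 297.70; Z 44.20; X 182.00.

71.6 %

n(B) = 3308 / 297.70 = 11.11 mol
n(Z) = 458.0 / 44.20 = 10.36 mol
n/ν for B = 11.11/2 = 5.555
n/ν for Z = 10.36/3 = 3.453
Smallest n/ν is Z → limiting reagent.
theoretical n(X) = (4/3) × 10.36 = 13.81 mol → 2513 g
% yield = 1800 / 2513 × 100 = 71.63 %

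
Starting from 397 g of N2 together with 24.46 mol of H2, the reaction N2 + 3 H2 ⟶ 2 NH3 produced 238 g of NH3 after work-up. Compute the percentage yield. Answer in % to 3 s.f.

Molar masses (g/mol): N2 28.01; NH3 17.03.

n(N2) = 397.0 / 28.01 = 14.17 mol
n(H2) = 24.46 mol
n/ν for N2 = 14.17/1 = 14.17
n/ν for H2 = 24.46/3 = 8.153
Smallest n/ν is H2 → limiting reagent.
theoretical n(NH3) = (2/3) × 24.46 = 16.31 mol → 277.8 g
% yield = 238 / 277.8 × 100 = 85.67 %

85.7 %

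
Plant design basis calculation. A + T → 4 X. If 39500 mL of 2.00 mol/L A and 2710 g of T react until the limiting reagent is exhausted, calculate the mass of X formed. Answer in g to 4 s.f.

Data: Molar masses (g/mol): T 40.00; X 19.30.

5230 g

n(A) = 2.00 × 39500/1000 = 79.00 mol
n(T) = 2710 / 40.00 = 67.75 mol
n/ν for A = 79.00/1 = 79.00
n/ν for T = 67.75/1 = 67.75
Smallest n/ν is T → limiting reagent.
n(X) = (4/1) × 67.75 = 271.0 mol
mass = 271.0 × 19.30 = 5230 g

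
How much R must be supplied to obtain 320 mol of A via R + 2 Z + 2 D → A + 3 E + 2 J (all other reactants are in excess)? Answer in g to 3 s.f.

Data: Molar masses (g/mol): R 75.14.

24000 g

n(A) = 320.0 mol
n(R) = (1/1) × 320.0 = 320.0 mol
mass = 320.0 × 75.14 = 24040 g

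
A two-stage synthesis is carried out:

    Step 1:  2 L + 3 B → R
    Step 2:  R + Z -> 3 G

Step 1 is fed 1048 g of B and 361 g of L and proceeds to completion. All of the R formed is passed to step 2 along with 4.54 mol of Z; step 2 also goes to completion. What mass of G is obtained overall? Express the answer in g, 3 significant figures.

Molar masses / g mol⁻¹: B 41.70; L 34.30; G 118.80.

Step 1:
n(B) = 1048 / 41.70 = 25.13 mol
n(L) = 361.0 / 34.30 = 10.52 mol
n/ν for B = 25.13/3 = 8.377
n/ν for L = 10.52/2 = 5.260
Smallest n/ν is L → limiting reagent.
n(R) produced = (1/2) × 10.52 = 5.260 mol
Step 2:
n(R) available = 5.260 mol
n(Z) = 4.540 mol
n/ν for R = 5.260/1 = 5.260
n/ν for Z = 4.540/1 = 4.540
Smallest n/ν is Z → limiting reagent.
n(G) = (3/1) × 4.540 = 13.62 mol
mass = 13.62 × 118.80 = 1618 g

1620 g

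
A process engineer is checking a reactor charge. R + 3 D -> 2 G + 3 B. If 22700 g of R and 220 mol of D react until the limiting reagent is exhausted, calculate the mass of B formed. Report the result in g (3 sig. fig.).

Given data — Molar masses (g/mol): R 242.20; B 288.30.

n(R) = 22700 / 242.20 = 93.72 mol
n(D) = 220.0 mol
n/ν → R: 93.72, D: 73.33; D is limiting.
n(B) = (3/3) × 220.0 = 220.0 mol
mass = 220.0 × 288.30 = 63430 g

63400 g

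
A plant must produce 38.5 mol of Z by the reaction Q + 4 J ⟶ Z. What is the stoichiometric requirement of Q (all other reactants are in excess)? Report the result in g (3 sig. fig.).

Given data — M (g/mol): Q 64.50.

2480 g

n(Z) = 38.50 mol
n(Q) = (1/1) × 38.50 = 38.50 mol
mass = 38.50 × 64.50 = 2483 g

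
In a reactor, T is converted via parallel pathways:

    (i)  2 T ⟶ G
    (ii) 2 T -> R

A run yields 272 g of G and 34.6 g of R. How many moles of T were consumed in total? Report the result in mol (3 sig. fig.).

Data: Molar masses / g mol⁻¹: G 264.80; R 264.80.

n(G) = 272 / 264.80 = 1.027 mol
n(R) = 34.6 / 264.80 = 0.1307 mol
n(T) via (i) = (2/1)×1.027 = 2.054 mol
n(T) via (ii) = (2/1)×0.1307 = 0.2614 mol
total n(T) = 2.054 + 0.2614 = 2.315 mol

2.32 mol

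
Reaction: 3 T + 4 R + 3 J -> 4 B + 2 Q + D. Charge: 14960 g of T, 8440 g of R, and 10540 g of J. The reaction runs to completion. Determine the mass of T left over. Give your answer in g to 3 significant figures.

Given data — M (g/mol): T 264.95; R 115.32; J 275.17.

4810 g

n(T) = 14960 / 264.95 = 56.46 mol
n(R) = 8440 / 115.32 = 73.19 mol
n(J) = 10540 / 275.17 = 38.30 mol
n/ν for T = 56.46/3 = 18.82
n/ν for R = 73.19/4 = 18.30
n/ν for J = 38.30/3 = 12.77
Smallest n/ν is J → limiting reagent.
T consumed = (3/3) × 38.30 = 38.30 mol
T remaining = 56.46 − 38.30 = 18.16 mol
mass = 18.16 × 264.95 = 4811 g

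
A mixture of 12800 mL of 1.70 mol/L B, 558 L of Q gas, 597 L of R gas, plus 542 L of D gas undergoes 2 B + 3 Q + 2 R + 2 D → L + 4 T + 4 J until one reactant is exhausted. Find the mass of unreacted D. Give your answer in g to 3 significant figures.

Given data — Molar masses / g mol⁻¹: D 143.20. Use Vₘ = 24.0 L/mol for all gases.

1010 g

n(B) = 1.70 × 12800/1000 = 21.76 mol
n(Q) = 558.0 / 24.0 = 23.25 mol
n(R) = 597.0 / 24.0 = 24.88 mol
n(D) = 542.0 / 24.0 = 22.58 mol
n/ν for B = 21.76/2 = 10.88
n/ν for Q = 23.25/3 = 7.750
n/ν for R = 24.88/2 = 12.44
n/ν for D = 22.58/2 = 11.29
Smallest n/ν is Q → limiting reagent.
D consumed = (2/3) × 23.25 = 15.50 mol
D remaining = 22.58 − 15.50 = 7.080 mol
mass = 7.080 × 143.20 = 1014 g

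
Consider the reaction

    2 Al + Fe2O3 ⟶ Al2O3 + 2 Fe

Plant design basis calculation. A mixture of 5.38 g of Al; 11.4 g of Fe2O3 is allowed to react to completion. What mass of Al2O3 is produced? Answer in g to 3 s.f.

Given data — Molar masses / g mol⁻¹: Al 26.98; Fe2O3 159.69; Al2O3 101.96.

7.28 g

n(Al) = 5.380 / 26.98 = 0.1994 mol
n(Fe2O3) = 11.40 / 159.69 = 0.07139 mol
n/ν → Al: 0.09970, Fe2O3: 0.07139; Fe2O3 is limiting.
n(Al2O3) = (1/1) × 0.07139 = 0.07139 mol
mass = 0.07139 × 101.96 = 7.279 g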